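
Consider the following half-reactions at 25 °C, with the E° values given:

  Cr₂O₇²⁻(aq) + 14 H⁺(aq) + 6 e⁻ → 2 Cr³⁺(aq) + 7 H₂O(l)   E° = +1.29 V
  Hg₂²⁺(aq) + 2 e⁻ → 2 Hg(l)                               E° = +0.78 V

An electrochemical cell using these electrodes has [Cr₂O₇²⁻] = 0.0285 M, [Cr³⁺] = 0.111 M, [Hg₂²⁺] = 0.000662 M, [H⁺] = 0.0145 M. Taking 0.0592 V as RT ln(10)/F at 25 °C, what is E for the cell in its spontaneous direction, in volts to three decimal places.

Cr₂O₇²⁻/Cr³⁺ is the cathode (higher E°), Hg₂²⁺/Hg the anode: E°cell = +1.29 − (+0.78) = +0.51 V, n = 6.
Overall: Cr₂O₇²⁻(aq) + 14 H⁺(aq) + 6 Hg(l) → 2 Cr³⁺(aq) + 7 H₂O(l) + 3 Hg₂²⁺(aq)
Q = [Cr³⁺]^2·[Hg₂²⁺]^3 / ([Cr₂O₇²⁻]·[H⁺]^14); log Q = 15.839.
E = E° − (0.0592/n) log Q = +0.51 − (0.0592/6)(15.839) = +0.354 V.

+0.354 V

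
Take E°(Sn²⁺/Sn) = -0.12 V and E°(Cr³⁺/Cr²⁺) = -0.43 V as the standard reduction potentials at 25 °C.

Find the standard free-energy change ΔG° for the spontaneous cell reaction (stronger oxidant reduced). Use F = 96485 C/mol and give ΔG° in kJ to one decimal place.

-59.8 kJ

Sn²⁺/Sn (E° = -0.12 V) is the cathode; Cr³⁺/Cr²⁺ (E° = -0.43 V) is the anode, so E°cell = +0.31 V.
Balancing electrons gives n = 2 (lcm of 2 and 1).
ΔG° = −nFE° = −(2)(96485)(+0.31) = -59,821 J = -59.8 kJ.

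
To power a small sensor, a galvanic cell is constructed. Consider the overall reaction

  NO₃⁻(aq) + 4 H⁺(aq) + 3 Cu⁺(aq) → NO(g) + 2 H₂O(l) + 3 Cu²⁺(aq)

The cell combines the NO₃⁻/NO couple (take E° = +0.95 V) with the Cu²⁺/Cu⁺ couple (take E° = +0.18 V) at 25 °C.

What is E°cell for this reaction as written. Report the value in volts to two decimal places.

The NO₃⁻/NO couple has the higher reduction potential, so it is the cathode; Cu²⁺/Cu⁺ is oxidised at the anode.
E°cell = E°(cathode) − E°(anode) = (+0.95) − (+0.18) = +0.77 V.
Since E°cell > 0, the reaction is spontaneous under standard conditions.

+0.77 V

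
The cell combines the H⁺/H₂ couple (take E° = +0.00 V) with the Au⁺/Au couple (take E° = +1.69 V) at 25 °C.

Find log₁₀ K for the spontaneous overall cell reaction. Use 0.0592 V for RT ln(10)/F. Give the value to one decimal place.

Cathode: Au⁺/Au; anode: H⁺/H₂. E°cell = +1.69 V, n = 2.
log K = nE°cell / 0.0592 = (2)(+1.69) / 0.0592 = 57.1.

57.1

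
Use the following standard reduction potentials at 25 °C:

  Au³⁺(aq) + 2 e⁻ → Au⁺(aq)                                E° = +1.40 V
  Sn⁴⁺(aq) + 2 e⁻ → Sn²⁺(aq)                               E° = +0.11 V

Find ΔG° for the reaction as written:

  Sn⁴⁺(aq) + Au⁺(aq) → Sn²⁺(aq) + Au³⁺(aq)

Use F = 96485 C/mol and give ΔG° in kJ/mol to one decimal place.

+248.9 kJ/mol

As written, Sn⁴⁺/Sn²⁺ is reduced (cathode) and Au³⁺/Au⁺ is oxidised (anode), so E°cell = (+0.11) − (+1.40) = -1.29 V.
Balancing electrons gives n = 2.
ΔG° = −nFE° = −(2)(96485)(-1.29) = 248,931 J = +248.9 kJ/mol.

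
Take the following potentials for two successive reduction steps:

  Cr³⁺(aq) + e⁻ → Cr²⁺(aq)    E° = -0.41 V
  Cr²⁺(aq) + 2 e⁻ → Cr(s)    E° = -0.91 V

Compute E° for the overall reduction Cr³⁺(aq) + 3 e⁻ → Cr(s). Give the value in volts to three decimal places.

Adding the free-energy changes (−nFE°) of the two steps gives −n₃FE°₃ = −n₁FE°₁ − n₂FE°₂.
E°₃ = (1×-0.41 + 2×-0.91) / 3 = (-2.230) / 3 = -0.743 V.

-0.743 V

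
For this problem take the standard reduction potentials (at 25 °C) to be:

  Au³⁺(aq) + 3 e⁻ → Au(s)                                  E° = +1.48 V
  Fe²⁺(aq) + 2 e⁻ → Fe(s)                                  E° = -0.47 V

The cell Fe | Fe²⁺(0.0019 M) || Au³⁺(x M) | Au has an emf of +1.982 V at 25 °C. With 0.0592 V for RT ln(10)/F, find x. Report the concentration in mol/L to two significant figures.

Au³⁺/Au is the cathode, Fe²⁺/Fe the anode: E°cell = +1.95 V, n = 6.
Overall reaction: 2 Au³⁺(aq) + 3 Fe(s) → 2 Au(s) + 3 Fe²⁺(aq); Q = [Fe²⁺]^3/[Au³⁺]^2.
From E = E° − (0.0592/n) log Q: log Q = (E° − E)·n/0.0592 = (+1.95 − (+1.982))·6/0.0592 = -3.2432.
So 2·log[Au³⁺] = 3·log(0.0019) − log Q = -8.1637 − (-3.2432) = -4.9205; log[Au³⁺] = -4.9205 / 2 = -2.4602; [Au³⁺] = 10^(-2.4602) ≈ 0.0035 M.

0.0035 M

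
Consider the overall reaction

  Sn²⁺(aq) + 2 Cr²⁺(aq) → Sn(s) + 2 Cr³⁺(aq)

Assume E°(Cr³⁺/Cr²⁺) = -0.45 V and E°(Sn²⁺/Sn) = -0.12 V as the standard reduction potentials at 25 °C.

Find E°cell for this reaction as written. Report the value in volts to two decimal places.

The Sn²⁺/Sn couple has the higher reduction potential, so it is the cathode; Cr³⁺/Cr²⁺ is oxidised at the anode.
E°cell = E°(cathode) − E°(anode) = (-0.12) − (-0.45) = +0.33 V.

+0.33 V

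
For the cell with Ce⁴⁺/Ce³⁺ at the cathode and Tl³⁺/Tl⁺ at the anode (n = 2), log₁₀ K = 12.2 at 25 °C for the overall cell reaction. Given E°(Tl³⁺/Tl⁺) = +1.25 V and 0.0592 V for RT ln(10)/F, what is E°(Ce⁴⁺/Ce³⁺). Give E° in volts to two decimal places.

+1.61 V

E°cell = (0.0592/n)·log K = (0.0592/2)(12.2) = +0.361 V.
Since Ce⁴⁺/Ce³⁺ is the cathode and Tl³⁺/Tl⁺ the anode, E°cell = E°(Ce⁴⁺/Ce³⁺) − E°(Tl³⁺/Tl⁺).
So E°(Ce⁴⁺/Ce³⁺) = E°cell + E°(Tl³⁺/Tl⁺) = +0.361 + (+1.25) = +1.61 V.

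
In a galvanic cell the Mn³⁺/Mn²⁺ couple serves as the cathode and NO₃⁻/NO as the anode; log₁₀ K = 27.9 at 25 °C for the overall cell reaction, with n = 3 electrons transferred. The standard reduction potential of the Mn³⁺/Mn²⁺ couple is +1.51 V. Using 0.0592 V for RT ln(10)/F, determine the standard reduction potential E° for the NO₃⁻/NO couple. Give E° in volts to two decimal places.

E°cell = (0.0592/n)·log K = (0.0592/3)(27.9) = +0.551 V.
Since Mn³⁺/Mn²⁺ is the cathode and NO₃⁻/NO the anode, E°cell = E°(Mn³⁺/Mn²⁺) − E°(NO₃⁻/NO).
So E°(NO₃⁻/NO) = E°(Mn³⁺/Mn²⁺) − E°cell = (+1.51) − (+0.551) = +0.96 V.

+0.96 V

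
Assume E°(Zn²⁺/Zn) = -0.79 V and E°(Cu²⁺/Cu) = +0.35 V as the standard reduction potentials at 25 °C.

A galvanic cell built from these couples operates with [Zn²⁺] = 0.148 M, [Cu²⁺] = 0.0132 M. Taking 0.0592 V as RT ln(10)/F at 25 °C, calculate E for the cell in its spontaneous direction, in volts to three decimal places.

+1.109 V

Cu²⁺/Cu is the cathode (higher E°), Zn²⁺/Zn the anode: E°cell = +0.35 − (-0.79) = +1.14 V, n = 2.
Overall: Cu²⁺(aq) + Zn(s) → Cu(s) + Zn²⁺(aq)
Q = [Zn²⁺] / ([Cu²⁺]); log Q = 1.050.
E = E° − (0.0592/n) log Q = +1.14 − (0.0592/2)(1.050) = +1.109 V.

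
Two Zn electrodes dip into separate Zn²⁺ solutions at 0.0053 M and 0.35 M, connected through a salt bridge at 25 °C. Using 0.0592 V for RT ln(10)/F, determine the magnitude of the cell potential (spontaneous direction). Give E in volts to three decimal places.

For a concentration cell E°cell = 0. The 0.35 M side is the cathode (reduction is favoured where [Zn²⁺] is higher).
With n = 2, E = −(0.0592/2) log([Zn²⁺]ₐₙ/[Zn²⁺]꜀ₐₜ) = −(0.0592/2) log(0.0053/0.35) = −(0.0592/2)(-1.820) = +0.054 V.

+0.054 V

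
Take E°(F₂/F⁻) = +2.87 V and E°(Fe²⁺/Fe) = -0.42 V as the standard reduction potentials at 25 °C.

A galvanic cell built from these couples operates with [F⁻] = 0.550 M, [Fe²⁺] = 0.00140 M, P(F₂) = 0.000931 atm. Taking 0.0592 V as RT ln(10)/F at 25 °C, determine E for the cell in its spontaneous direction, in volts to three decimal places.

+3.300 V

F₂/F⁻ is the cathode (higher E°), Fe²⁺/Fe the anode: E°cell = +2.87 − (-0.42) = +3.29 V, n = 2.
Overall: F₂(g) + Fe(s) → 2 F⁻(aq) + Fe²⁺(aq)
Q = [F⁻]^2·[Fe²⁺] / (P(F₂)); log Q = -0.342.
E = E° − (0.0592/n) log Q = +3.29 − (0.0592/2)(-0.342) = +3.300 V.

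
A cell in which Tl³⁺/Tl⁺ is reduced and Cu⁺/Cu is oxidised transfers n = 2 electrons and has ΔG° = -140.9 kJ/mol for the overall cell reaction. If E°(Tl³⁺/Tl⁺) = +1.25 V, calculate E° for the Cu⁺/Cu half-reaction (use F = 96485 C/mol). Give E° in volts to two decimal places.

E°cell = −ΔG°/(nF) = −(-140.9×10³)/((2)(96485)) = +0.730 V.
Since Tl³⁺/Tl⁺ is the cathode and Cu⁺/Cu the anode, E°cell = E°(Tl³⁺/Tl⁺) − E°(Cu⁺/Cu).
So E°(Cu⁺/Cu) = E°(Tl³⁺/Tl⁺) − E°cell = (+1.25) − (+0.730) = +0.52 V.

+0.52 V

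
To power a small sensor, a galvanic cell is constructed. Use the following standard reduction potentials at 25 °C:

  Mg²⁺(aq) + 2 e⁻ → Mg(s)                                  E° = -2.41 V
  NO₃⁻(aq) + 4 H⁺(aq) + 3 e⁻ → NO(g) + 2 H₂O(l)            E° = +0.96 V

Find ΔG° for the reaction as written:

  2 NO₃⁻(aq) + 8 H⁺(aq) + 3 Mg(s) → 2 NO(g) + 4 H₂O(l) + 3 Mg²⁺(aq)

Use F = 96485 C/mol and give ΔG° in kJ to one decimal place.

-1950.9 kJ

As written, NO₃⁻/NO is reduced (cathode) and Mg²⁺/Mg is oxidised (anode), so E°cell = (+0.96) − (-2.41) = +3.37 V.
Balancing electrons gives n = 6.
ΔG° = −nFE° = −(6)(96485)(+3.37) = -1,950,927 J = -1950.9 kJ.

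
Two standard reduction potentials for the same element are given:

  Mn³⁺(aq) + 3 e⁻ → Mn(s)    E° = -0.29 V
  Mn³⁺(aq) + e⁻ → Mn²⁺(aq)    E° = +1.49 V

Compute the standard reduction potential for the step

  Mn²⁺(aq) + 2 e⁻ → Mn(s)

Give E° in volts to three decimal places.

Sequential free energies add, so n₃E°₃ = n₁E°₁ + n₂E°₂.
With n₃ = 3, and the known step contributing 1×(+1.49) V, the unknown satisfies 2·E° = 3×(-0.29) − 1×(+1.49) = -2.360.
E° = -2.360 / 2 = -1.180 V.

-1.180 V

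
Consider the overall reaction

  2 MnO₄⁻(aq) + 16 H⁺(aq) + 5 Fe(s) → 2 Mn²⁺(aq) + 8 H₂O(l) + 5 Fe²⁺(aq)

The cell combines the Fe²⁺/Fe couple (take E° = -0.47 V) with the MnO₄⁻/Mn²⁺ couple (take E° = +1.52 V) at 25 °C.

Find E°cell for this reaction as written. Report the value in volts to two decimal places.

The MnO₄⁻/Mn²⁺ couple has the higher reduction potential, so it is the cathode; Fe²⁺/Fe is oxidised at the anode.
E°cell = E°(cathode) − E°(anode) = (+1.52) − (-0.47) = +1.99 V.
Since E°cell > 0, the reaction is spontaneous under standard conditions.

+1.99 V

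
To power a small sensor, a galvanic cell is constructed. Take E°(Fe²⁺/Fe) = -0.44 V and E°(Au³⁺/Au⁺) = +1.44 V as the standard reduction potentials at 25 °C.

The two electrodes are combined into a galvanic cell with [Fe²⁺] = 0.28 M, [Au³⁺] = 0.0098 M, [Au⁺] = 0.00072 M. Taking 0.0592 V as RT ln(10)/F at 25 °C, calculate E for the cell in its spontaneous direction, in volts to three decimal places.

Au³⁺/Au⁺ is the cathode (higher E°), Fe²⁺/Fe the anode: E°cell = +1.44 − (-0.44) = +1.88 V, n = 2.
Overall: Au³⁺(aq) + Fe(s) → Au⁺(aq) + Fe²⁺(aq)
Q = [Au⁺]·[Fe²⁺] / ([Au³⁺]); log Q = -1.687.
E = E° − (0.0592/n) log Q = +1.88 − (0.0592/2)(-1.687) = +1.930 V.

+1.930 V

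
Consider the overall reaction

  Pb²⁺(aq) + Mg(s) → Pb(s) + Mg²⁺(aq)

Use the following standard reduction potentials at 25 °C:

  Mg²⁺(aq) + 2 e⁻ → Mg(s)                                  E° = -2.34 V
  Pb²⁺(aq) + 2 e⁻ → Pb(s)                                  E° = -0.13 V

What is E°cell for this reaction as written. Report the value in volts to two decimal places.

+2.21 V

The Pb²⁺/Pb couple has the higher reduction potential, so it is the cathode; Mg²⁺/Mg is oxidised at the anode.
E°cell = E°(cathode) − E°(anode) = (-0.13) − (-2.34) = +2.21 V.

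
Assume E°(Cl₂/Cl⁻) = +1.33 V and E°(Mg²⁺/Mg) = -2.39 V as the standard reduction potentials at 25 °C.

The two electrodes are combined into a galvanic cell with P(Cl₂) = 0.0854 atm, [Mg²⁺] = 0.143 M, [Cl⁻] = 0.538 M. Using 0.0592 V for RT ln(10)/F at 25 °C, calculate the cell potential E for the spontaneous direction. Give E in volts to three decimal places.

Cl₂/Cl⁻ is the cathode (higher E°), Mg²⁺/Mg the anode: E°cell = +1.33 − (-2.39) = +3.72 V, n = 2.
Overall: Cl₂(g) + Mg(s) → 2 Cl⁻(aq) + Mg²⁺(aq)
Q = [Cl⁻]^2·[Mg²⁺] / (P(Cl₂)); log Q = -0.315.
E = E° − (0.0592/n) log Q = +3.72 − (0.0592/2)(-0.315) = +3.729 V.

+3.729 V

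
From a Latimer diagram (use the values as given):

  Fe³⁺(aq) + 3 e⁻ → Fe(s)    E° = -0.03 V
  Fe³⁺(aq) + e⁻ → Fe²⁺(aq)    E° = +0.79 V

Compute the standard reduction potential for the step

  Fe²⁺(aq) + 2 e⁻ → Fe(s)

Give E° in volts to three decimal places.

Sequential free energies add, so n₃E°₃ = n₁E°₁ + n₂E°₂.
With n₃ = 3, and the known step contributing 1×(+0.79) V, the unknown satisfies 2·E° = 3×(-0.03) − 1×(+0.79) = -0.880.
E° = -0.880 / 2 = -0.440 V.

-0.440 V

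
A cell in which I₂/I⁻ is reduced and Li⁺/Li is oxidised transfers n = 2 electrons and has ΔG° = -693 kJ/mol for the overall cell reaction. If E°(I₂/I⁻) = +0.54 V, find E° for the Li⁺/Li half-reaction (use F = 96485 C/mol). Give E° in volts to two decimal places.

E°cell = −ΔG°/(nF) = −(-693×10³)/((2)(96485)) = +3.591 V.
Since I₂/I⁻ is the cathode and Li⁺/Li the anode, E°cell = E°(I₂/I⁻) − E°(Li⁺/Li).
So E°(Li⁺/Li) = E°(I₂/I⁻) − E°cell = (+0.54) − (+3.591) = -3.05 V.

-3.05 V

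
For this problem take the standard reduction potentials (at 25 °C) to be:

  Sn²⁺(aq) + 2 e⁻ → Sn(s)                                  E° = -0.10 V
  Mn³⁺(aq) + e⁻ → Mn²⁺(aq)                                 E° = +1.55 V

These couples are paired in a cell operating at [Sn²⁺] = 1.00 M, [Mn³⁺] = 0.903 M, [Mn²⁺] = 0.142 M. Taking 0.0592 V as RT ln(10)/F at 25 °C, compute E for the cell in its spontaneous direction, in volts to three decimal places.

+1.698 V

Mn³⁺/Mn²⁺ is the cathode (higher E°), Sn²⁺/Sn the anode: E°cell = +1.55 − (-0.10) = +1.65 V, n = 2.
Overall: 2 Mn³⁺(aq) + Sn(s) → 2 Mn²⁺(aq) + Sn²⁺(aq)
Q = [Mn²⁺]^2·[Sn²⁺] / ([Mn³⁺]^2); log Q = -1.607.
E = E° − (0.0592/n) log Q = +1.65 − (0.0592/2)(-1.607) = +1.698 V.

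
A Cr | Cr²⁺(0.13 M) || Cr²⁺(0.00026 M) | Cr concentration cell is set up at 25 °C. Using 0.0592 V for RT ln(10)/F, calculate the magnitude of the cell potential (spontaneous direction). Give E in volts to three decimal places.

+0.080 V

For a concentration cell E°cell = 0. The 0.13 M side is the cathode (reduction is favoured where [Cr²⁺] is higher).
With n = 2, E = −(0.0592/2) log([Cr²⁺]ₐₙ/[Cr²⁺]꜀ₐₜ) = −(0.0592/2) log(0.00026/0.13) = −(0.0592/2)(-2.699) = +0.080 V.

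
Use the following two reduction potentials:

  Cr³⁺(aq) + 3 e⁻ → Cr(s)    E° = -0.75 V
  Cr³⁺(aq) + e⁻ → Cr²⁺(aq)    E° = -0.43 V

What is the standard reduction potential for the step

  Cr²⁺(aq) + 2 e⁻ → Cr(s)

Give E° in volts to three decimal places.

-0.910 V

Sequential free energies add, so n₃E°₃ = n₁E°₁ + n₂E°₂.
With n₃ = 3, and the known step contributing 1×(-0.43) V, the unknown satisfies 2·E° = 3×(-0.75) − 1×(-0.43) = -1.820.
E° = -1.820 / 2 = -0.910 V.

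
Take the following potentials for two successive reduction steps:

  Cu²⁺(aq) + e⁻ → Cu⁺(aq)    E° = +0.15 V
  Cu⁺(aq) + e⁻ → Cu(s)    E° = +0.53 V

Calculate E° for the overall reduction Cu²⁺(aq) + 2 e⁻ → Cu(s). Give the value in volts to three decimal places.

+0.340 V

Standard free energies of sequential steps add: ΔG°₃ = ΔG°₁ + ΔG°₂, so n₃E°₃ = n₁E°₁ + n₂E°₂.
E°₃ = (1×+0.15 + 1×+0.53) / 2 = (+0.680) / 2 = +0.340 V.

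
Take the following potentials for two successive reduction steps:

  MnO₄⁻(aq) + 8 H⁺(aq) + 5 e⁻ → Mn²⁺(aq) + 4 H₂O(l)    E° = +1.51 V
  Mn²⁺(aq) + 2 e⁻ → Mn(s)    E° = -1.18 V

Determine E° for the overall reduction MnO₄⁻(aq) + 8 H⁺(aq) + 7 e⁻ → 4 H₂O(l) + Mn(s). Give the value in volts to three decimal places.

+0.741 V

Standard free energies of sequential steps add: ΔG°₃ = ΔG°₁ + ΔG°₂, so n₃E°₃ = n₁E°₁ + n₂E°₂.
E°₃ = (5×+1.51 + 2×-1.18) / 7 = (+5.190) / 7 = +0.741 V.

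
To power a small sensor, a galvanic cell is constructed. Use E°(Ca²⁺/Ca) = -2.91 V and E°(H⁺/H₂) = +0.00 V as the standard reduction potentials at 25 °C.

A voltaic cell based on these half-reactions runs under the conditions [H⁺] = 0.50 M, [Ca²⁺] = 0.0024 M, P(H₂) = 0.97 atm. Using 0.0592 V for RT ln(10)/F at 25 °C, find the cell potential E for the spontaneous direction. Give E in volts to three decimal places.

+2.970 V

H⁺/H₂ is the cathode (higher E°), Ca²⁺/Ca the anode: E°cell = +0.00 − (-2.91) = +2.91 V, n = 2.
Overall: 2 H⁺(aq) + Ca(s) → H₂(g) + Ca²⁺(aq)
Q = P(H₂)·[Ca²⁺] / ([H⁺]^2); log Q = -2.031.
E = E° − (0.0592/n) log Q = +2.91 − (0.0592/2)(-2.031) = +2.970 V.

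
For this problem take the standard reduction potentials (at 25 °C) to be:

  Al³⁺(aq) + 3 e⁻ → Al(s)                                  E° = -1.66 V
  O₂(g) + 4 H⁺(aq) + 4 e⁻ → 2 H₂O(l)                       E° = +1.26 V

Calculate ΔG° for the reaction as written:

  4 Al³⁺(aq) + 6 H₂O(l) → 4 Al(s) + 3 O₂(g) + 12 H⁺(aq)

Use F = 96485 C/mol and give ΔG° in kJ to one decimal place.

As written, Al³⁺/Al is reduced (cathode) and O₂/H₂O is oxidised (anode), so E°cell = (-1.66) − (+1.26) = -2.92 V.
Balancing electrons gives n = 12.
ΔG° = −nFE° = −(12)(96485)(-2.92) = 3,380,834 J = +3380.8 kJ.

+3380.8 kJ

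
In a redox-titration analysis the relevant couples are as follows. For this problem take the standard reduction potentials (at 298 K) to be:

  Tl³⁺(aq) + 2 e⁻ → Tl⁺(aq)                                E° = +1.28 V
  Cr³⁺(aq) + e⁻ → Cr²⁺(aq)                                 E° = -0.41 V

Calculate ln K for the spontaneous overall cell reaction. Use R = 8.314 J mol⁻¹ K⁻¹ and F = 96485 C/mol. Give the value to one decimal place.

131.6

Cathode: Tl³⁺/Tl⁺; anode: Cr³⁺/Cr²⁺. E°cell = (+1.28) − (-0.41) = +1.69 V, with n = 2.
ΔG° = −nFE° = −RT ln K, so ln K = nFE°/(RT) = (2)(96485)(+1.69) / ((8.314)(298)) = 131.629.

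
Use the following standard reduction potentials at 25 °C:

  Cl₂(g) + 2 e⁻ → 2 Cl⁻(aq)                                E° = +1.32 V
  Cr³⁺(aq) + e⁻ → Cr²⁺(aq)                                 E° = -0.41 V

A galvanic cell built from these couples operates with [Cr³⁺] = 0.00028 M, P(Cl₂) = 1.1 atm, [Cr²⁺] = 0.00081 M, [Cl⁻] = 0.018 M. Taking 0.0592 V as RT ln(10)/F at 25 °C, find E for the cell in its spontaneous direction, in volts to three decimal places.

+1.862 V

Cl₂/Cl⁻ is the cathode (higher E°), Cr³⁺/Cr²⁺ the anode: E°cell = +1.32 − (-0.41) = +1.73 V, n = 2.
Overall: Cl₂(g) + 2 Cr²⁺(aq) → 2 Cl⁻(aq) + 2 Cr³⁺(aq)
Q = [Cl⁻]^2·[Cr³⁺]^2 / (P(Cl₂)·[Cr²⁺]^2); log Q = -4.454.
E = E° − (0.0592/n) log Q = +1.73 − (0.0592/2)(-4.454) = +1.862 V.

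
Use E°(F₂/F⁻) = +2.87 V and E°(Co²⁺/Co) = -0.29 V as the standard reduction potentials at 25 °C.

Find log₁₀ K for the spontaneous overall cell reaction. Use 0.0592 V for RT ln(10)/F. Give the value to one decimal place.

106.8

Cathode: F₂/F⁻; anode: Co²⁺/Co. E°cell = +3.16 V, n = 2.
log K = nE°cell / 0.0592 = (2)(+3.16) / 0.0592 = 106.8.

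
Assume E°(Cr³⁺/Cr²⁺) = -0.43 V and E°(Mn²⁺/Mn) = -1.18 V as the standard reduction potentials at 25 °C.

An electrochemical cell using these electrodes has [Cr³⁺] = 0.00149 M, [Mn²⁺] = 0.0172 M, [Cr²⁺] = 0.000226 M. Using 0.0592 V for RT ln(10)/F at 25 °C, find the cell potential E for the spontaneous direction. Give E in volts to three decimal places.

+0.851 V

Cr³⁺/Cr²⁺ is the cathode (higher E°), Mn²⁺/Mn the anode: E°cell = -0.43 − (-1.18) = +0.75 V, n = 2.
Overall: 2 Cr³⁺(aq) + Mn(s) → 2 Cr²⁺(aq) + Mn²⁺(aq)
Q = [Cr²⁺]^2·[Mn²⁺] / ([Cr³⁺]^2); log Q = -3.403.
E = E° − (0.0592/n) log Q = +0.75 − (0.0592/2)(-3.403) = +0.851 V.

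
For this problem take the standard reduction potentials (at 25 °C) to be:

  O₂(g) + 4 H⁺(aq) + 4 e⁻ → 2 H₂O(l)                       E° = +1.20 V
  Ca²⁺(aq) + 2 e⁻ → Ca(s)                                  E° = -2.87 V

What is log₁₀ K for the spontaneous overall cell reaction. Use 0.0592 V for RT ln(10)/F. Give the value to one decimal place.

275.0

Cathode: O₂/H₂O; anode: Ca²⁺/Ca. E°cell = +4.07 V, n = 4.
log K = nE°cell / 0.0592 = (4)(+4.07) / 0.0592 = 275.0.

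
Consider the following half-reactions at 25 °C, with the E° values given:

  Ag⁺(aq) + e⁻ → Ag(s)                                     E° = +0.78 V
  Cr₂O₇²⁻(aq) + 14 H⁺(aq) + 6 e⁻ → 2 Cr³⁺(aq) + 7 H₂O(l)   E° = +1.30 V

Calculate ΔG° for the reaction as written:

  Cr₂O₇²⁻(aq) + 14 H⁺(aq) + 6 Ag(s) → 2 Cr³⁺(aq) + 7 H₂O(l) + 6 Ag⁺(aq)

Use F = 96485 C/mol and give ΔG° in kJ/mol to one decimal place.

-301.0 kJ/mol

As written, Cr₂O₇²⁻/Cr³⁺ is reduced (cathode) and Ag⁺/Ag is oxidised (anode), so E°cell = (+1.30) − (+0.78) = +0.52 V.
Balancing electrons gives n = 6.
ΔG° = −nFE° = −(6)(96485)(+0.52) = -301,033 J = -301.0 kJ/mol.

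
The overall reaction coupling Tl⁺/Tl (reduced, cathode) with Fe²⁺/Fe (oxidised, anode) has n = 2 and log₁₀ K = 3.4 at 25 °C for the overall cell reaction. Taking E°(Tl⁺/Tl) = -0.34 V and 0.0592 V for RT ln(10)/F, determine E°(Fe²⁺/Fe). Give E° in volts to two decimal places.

E°cell = (0.0592/n)·log K = (0.0592/2)(3.4) = +0.101 V.
Since Tl⁺/Tl is the cathode and Fe²⁺/Fe the anode, E°cell = E°(Tl⁺/Tl) − E°(Fe²⁺/Fe).
So E°(Fe²⁺/Fe) = E°(Tl⁺/Tl) − E°cell = (-0.34) − (+0.101) = -0.44 V.

-0.44 V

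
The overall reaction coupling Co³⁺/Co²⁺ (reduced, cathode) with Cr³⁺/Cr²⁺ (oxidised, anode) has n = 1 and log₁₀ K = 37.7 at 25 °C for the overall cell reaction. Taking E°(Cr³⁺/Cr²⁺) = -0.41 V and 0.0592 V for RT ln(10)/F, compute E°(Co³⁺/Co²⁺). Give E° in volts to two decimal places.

E°cell = (0.0592/n)·log K = (0.0592/1)(37.7) = +2.232 V.
Since Co³⁺/Co²⁺ is the cathode and Cr³⁺/Cr²⁺ the anode, E°cell = E°(Co³⁺/Co²⁺) − E°(Cr³⁺/Cr²⁺).
So E°(Co³⁺/Co²⁺) = E°cell + E°(Cr³⁺/Cr²⁺) = +2.232 + (-0.41) = +1.82 V.

+1.82 V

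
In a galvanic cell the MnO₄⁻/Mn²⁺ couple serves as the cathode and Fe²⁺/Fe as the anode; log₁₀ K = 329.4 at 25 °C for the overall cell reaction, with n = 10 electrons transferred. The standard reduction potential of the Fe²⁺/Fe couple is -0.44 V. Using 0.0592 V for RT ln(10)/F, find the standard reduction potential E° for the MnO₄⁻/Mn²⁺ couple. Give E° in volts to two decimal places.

E°cell = (0.0592/n)·log K = (0.0592/10)(329.4) = +1.950 V.
Since MnO₄⁻/Mn²⁺ is the cathode and Fe²⁺/Fe the anode, E°cell = E°(MnO₄⁻/Mn²⁺) − E°(Fe²⁺/Fe).
So E°(MnO₄⁻/Mn²⁺) = E°cell + E°(Fe²⁺/Fe) = +1.950 + (-0.44) = +1.51 V.

+1.51 V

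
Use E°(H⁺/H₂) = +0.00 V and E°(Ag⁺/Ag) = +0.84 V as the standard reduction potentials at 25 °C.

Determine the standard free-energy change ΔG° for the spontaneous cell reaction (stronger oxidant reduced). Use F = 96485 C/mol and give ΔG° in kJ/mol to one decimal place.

Ag⁺/Ag (E° = +0.84 V) is the cathode; H⁺/H₂ (E° = +0.00 V) is the anode, so E°cell = +0.84 V.
Balancing electrons gives n = 2 (lcm of 1 and 2).
ΔG° = −nFE° = −(2)(96485)(+0.84) = -162,095 J = -162.1 kJ/mol.

-162.1 kJ/mol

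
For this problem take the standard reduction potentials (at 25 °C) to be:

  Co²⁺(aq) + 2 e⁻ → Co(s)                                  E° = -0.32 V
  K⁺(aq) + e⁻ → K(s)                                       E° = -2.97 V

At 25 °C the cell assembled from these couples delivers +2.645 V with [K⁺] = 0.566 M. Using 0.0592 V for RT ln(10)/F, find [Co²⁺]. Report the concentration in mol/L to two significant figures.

Co²⁺/Co is the cathode, K⁺/K the anode: E°cell = +2.65 V, n = 2.
Overall reaction: Co²⁺(aq) + 2 K(s) → Co(s) + 2 K⁺(aq); Q = [K⁺]^2/[Co²⁺]^1.
From E = E° − (0.0592/n) log Q: log Q = (E° − E)·n/0.0592 = (+2.65 − (+2.645))·2/0.0592 = 0.1689.
So 1·log[Co²⁺] = 2·log(0.566) − log Q = -0.4944 − (0.1689) = -0.6633; [Co²⁺] = 10^(-0.6633) ≈ 0.22 M.

0.22 M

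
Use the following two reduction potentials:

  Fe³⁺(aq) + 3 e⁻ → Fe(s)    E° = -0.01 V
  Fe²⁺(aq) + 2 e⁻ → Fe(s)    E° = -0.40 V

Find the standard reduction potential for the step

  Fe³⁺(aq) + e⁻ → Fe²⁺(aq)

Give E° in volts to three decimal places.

+0.770 V

Sequential free energies add, so n₃E°₃ = n₁E°₁ + n₂E°₂.
With n₃ = 3, and the known step contributing 2×(-0.40) V, the unknown satisfies 1·E° = 3×(-0.01) − 2×(-0.40) = +0.770.
E° = +0.770 / 1 = +0.770 V.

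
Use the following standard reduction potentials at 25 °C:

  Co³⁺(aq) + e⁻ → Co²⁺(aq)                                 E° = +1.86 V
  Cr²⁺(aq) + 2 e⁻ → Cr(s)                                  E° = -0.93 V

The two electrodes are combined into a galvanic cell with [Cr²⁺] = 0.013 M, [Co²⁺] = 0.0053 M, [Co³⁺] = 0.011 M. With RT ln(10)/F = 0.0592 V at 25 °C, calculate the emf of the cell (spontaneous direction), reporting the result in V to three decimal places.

Co³⁺/Co²⁺ is the cathode (higher E°), Cr²⁺/Cr the anode: E°cell = +1.86 − (-0.93) = +2.79 V, n = 2.
Overall: 2 Co³⁺(aq) + Cr(s) → 2 Co²⁺(aq) + Cr²⁺(aq)
Q = [Co²⁺]^2·[Cr²⁺] / ([Co³⁺]^2); log Q = -2.520.
E = E° − (0.0592/n) log Q = +2.79 − (0.0592/2)(-2.520) = +2.865 V.

+2.865 V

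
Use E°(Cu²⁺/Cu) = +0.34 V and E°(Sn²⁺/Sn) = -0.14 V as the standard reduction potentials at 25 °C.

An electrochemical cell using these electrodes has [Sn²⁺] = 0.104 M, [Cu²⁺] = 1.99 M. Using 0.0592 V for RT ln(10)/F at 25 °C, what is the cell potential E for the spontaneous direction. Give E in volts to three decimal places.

Cu²⁺/Cu is the cathode (higher E°), Sn²⁺/Sn the anode: E°cell = +0.34 − (-0.14) = +0.48 V, n = 2.
Overall: Cu²⁺(aq) + Sn(s) → Cu(s) + Sn²⁺(aq)
Q = [Sn²⁺] / ([Cu²⁺]); log Q = -1.282.
E = E° − (0.0592/n) log Q = +0.48 − (0.0592/2)(-1.282) = +0.518 V.

+0.518 V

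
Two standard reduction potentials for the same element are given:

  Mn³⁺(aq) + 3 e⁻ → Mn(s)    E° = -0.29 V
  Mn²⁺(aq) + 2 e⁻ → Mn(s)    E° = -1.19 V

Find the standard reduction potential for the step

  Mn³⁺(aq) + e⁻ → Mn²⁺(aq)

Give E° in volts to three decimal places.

Sequential free energies add, so n₃E°₃ = n₁E°₁ + n₂E°₂.
With n₃ = 3, and the known step contributing 2×(-1.19) V, the unknown satisfies 1·E° = 3×(-0.29) − 2×(-1.19) = +1.510.
E° = +1.510 / 1 = +1.510 V.

+1.510 V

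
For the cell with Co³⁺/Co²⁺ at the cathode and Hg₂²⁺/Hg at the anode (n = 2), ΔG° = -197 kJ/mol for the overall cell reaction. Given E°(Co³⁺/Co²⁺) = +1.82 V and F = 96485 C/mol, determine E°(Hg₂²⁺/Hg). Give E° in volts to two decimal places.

E°cell = −ΔG°/(nF) = −(-197×10³)/((2)(96485)) = +1.021 V.
Since Co³⁺/Co²⁺ is the cathode and Hg₂²⁺/Hg the anode, E°cell = E°(Co³⁺/Co²⁺) − E°(Hg₂²⁺/Hg).
So E°(Hg₂²⁺/Hg) = E°(Co³⁺/Co²⁺) − E°cell = (+1.82) − (+1.021) = +0.80 V.

+0.80 V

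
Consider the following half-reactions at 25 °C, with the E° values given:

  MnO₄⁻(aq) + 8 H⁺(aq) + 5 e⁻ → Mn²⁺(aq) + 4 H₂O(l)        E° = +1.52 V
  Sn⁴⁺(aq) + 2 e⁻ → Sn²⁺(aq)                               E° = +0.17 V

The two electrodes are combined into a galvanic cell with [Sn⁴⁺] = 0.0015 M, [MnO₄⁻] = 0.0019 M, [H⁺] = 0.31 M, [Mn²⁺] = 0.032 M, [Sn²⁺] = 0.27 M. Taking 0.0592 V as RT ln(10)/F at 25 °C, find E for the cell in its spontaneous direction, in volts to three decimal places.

+1.354 V

MnO₄⁻/Mn²⁺ is the cathode (higher E°), Sn⁴⁺/Sn²⁺ the anode: E°cell = +1.52 − (+0.17) = +1.35 V, n = 10.
Overall: 2 MnO₄⁻(aq) + 16 H⁺(aq) + 5 Sn²⁺(aq) → 2 Mn²⁺(aq) + 8 H₂O(l) + 5 Sn⁴⁺(aq)
Q = [Mn²⁺]^2·[Sn⁴⁺]^5 / ([MnO₄⁻]^2·[H⁺]^16·[Sn²⁺]^5); log Q = -0.685.
E = E° − (0.0592/n) log Q = +1.35 − (0.0592/10)(-0.685) = +1.354 V.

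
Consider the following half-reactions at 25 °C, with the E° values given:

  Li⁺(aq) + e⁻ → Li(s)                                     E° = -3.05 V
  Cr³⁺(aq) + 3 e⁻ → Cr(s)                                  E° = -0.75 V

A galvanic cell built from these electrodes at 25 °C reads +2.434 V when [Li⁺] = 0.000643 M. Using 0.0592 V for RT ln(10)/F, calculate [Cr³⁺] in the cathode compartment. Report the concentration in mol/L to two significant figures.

Cr³⁺/Cr is the cathode, Li⁺/Li the anode: E°cell = +2.30 V, n = 3.
Overall reaction: Cr³⁺(aq) + 3 Li(s) → Cr(s) + 3 Li⁺(aq); Q = [Li⁺]^3/[Cr³⁺]^1.
From E = E° − (0.0592/n) log Q: log Q = (E° − E)·n/0.0592 = (+2.30 − (+2.434))·3/0.0592 = -6.7905.
So 1·log[Cr³⁺] = 3·log(0.000643) − log Q = -9.5754 − (-6.7905) = -2.7849; [Cr³⁺] = 10^(-2.7849) ≈ 0.0016 M.

0.0016 M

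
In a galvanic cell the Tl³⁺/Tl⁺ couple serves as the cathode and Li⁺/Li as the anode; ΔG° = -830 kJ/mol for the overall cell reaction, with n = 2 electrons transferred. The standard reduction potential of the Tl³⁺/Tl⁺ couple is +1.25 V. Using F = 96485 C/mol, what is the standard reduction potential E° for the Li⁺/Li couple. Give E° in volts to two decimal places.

-3.05 V

E°cell = −ΔG°/(nF) = −(-830×10³)/((2)(96485)) = +4.301 V.
Since Tl³⁺/Tl⁺ is the cathode and Li⁺/Li the anode, E°cell = E°(Tl³⁺/Tl⁺) − E°(Li⁺/Li).
So E°(Li⁺/Li) = E°(Tl³⁺/Tl⁺) − E°cell = (+1.25) − (+4.301) = -3.05 V.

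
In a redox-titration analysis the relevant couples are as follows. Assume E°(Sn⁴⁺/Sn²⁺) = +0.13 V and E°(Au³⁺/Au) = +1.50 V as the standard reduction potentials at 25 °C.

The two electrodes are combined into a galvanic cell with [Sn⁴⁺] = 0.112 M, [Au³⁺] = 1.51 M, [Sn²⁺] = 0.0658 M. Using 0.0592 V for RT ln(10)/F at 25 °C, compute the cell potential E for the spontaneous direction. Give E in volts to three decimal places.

+1.367 V

Au³⁺/Au is the cathode (higher E°), Sn⁴⁺/Sn²⁺ the anode: E°cell = +1.50 − (+0.13) = +1.37 V, n = 6.
Overall: 2 Au³⁺(aq) + 3 Sn²⁺(aq) → 2 Au(s) + 3 Sn⁴⁺(aq)
Q = [Sn⁴⁺]^3 / ([Au³⁺]^2·[Sn²⁺]^3); log Q = 0.335.
E = E° − (0.0592/n) log Q = +1.37 − (0.0592/6)(0.335) = +1.367 V.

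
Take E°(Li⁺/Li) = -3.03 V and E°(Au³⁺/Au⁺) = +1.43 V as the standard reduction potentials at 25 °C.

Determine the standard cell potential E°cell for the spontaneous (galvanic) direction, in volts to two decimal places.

+4.46 V

The Au³⁺/Au⁺ couple has the higher reduction potential, so it is the cathode; Li⁺/Li is oxidised at the anode.
E°cell = E°(cathode) − E°(anode) = (+1.43) − (-3.03) = +4.46 V.
Since E°cell > 0, the reaction is spontaneous under standard conditions.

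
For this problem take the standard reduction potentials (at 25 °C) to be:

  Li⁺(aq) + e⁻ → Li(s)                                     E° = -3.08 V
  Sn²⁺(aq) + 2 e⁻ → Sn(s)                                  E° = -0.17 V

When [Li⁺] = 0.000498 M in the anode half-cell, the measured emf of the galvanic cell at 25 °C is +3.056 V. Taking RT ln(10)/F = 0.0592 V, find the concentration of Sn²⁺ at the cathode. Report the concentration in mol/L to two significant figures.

0.021 M

Sn²⁺/Sn is the cathode, Li⁺/Li the anode: E°cell = +2.91 V, n = 2.
Overall reaction: Sn²⁺(aq) + 2 Li(s) → Sn(s) + 2 Li⁺(aq); Q = [Li⁺]^2/[Sn²⁺]^1.
From E = E° − (0.0592/n) log Q: log Q = (E° − E)·n/0.0592 = (+2.91 − (+3.056))·2/0.0592 = -4.9324.
So 1·log[Sn²⁺] = 2·log(0.000498) − log Q = -6.6055 − (-4.9324) = -1.6731; [Sn²⁺] = 10^(-1.6731) ≈ 0.021 M.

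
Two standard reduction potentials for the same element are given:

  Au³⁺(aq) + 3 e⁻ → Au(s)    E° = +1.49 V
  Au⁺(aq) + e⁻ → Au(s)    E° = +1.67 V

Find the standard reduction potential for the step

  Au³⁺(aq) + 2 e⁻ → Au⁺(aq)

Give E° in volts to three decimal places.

Sequential free energies add, so n₃E°₃ = n₁E°₁ + n₂E°₂.
With n₃ = 3, and the known step contributing 1×(+1.67) V, the unknown satisfies 2·E° = 3×(+1.49) − 1×(+1.67) = +2.800.
E° = +2.800 / 2 = +1.400 V.

+1.400 V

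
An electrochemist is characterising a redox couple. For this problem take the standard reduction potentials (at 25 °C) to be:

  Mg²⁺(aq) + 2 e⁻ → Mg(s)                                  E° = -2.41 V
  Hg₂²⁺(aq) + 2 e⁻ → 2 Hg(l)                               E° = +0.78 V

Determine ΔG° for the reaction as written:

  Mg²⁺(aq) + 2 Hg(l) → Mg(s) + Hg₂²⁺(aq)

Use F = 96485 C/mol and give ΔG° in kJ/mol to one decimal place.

+615.6 kJ/mol

As written, Mg²⁺/Mg is reduced (cathode) and Hg₂²⁺/Hg is oxidised (anode), so E°cell = (-2.41) − (+0.78) = -3.19 V.
Balancing electrons gives n = 2.
ΔG° = −nFE° = −(2)(96485)(-3.19) = 615,574 J = +615.6 kJ/mol.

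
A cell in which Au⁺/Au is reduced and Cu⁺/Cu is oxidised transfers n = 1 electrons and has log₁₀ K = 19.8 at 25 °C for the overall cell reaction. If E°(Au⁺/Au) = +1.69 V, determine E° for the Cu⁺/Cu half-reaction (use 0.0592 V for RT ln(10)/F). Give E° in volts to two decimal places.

+0.52 V

E°cell = (0.0592/n)·log K = (0.0592/1)(19.8) = +1.172 V.
Since Au⁺/Au is the cathode and Cu⁺/Cu the anode, E°cell = E°(Au⁺/Au) − E°(Cu⁺/Cu).
So E°(Cu⁺/Cu) = E°(Au⁺/Au) − E°cell = (+1.69) − (+1.172) = +0.52 V.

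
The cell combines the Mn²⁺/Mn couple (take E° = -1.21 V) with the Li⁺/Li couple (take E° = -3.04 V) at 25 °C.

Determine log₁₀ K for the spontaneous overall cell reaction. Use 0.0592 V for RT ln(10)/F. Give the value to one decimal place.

61.8

Cathode: Mn²⁺/Mn; anode: Li⁺/Li. E°cell = +1.83 V, n = 2.
log K = nE°cell / 0.0592 = (2)(+1.83) / 0.0592 = 61.8.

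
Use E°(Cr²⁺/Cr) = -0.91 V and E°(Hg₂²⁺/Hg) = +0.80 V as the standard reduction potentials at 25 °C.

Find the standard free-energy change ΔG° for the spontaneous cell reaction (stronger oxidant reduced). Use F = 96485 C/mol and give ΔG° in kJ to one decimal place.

-330.0 kJ

Hg₂²⁺/Hg (E° = +0.80 V) is the cathode; Cr²⁺/Cr (E° = -0.91 V) is the anode, so E°cell = +1.71 V.
Balancing electrons gives n = 2 (lcm of 2 and 2).
ΔG° = −nFE° = −(2)(96485)(+1.71) = -329,979 J = -330.0 kJ.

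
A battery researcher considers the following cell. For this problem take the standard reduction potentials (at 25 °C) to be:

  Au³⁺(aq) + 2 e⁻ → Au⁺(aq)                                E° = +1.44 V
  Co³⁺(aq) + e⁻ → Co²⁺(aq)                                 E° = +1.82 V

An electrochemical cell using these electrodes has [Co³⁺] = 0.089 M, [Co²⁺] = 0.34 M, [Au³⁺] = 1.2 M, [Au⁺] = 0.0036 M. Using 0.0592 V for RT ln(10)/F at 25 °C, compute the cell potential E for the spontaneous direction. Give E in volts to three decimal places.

Co³⁺/Co²⁺ is the cathode (higher E°), Au³⁺/Au⁺ the anode: E°cell = +1.82 − (+1.44) = +0.38 V, n = 2.
Overall: 2 Co³⁺(aq) + Au⁺(aq) → 2 Co²⁺(aq) + Au³⁺(aq)
Q = [Co²⁺]^2·[Au³⁺] / ([Co³⁺]^2·[Au⁺]); log Q = 3.687.
E = E° − (0.0592/n) log Q = +0.38 − (0.0592/2)(3.687) = +0.271 V.

+0.271 V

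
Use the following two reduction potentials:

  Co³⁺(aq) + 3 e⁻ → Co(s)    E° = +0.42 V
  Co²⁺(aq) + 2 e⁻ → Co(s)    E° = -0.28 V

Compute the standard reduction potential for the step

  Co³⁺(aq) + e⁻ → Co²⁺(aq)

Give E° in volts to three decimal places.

Sequential free energies add, so n₃E°₃ = n₁E°₁ + n₂E°₂.
With n₃ = 3, and the known step contributing 2×(-0.28) V, the unknown satisfies 1·E° = 3×(+0.42) − 2×(-0.28) = +1.820.
E° = +1.820 / 1 = +1.820 V.

+1.820 V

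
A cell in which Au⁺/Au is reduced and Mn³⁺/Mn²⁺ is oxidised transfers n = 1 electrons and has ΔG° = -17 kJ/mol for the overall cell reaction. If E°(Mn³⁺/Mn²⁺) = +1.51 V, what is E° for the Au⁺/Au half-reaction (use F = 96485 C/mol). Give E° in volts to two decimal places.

+1.69 V

E°cell = −ΔG°/(nF) = −(-17×10³)/((1)(96485)) = +0.176 V.
Since Au⁺/Au is the cathode and Mn³⁺/Mn²⁺ the anode, E°cell = E°(Au⁺/Au) − E°(Mn³⁺/Mn²⁺).
So E°(Au⁺/Au) = E°cell + E°(Mn³⁺/Mn²⁺) = +0.176 + (+1.51) = +1.69 V.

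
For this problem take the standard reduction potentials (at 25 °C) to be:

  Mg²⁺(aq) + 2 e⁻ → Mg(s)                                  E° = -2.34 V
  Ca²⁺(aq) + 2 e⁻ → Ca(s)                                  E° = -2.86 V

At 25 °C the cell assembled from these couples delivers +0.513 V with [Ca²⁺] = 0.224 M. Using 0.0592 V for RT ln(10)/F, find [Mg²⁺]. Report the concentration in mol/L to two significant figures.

Mg²⁺/Mg is the cathode, Ca²⁺/Ca the anode: E°cell = +0.52 V, n = 2.
Overall reaction: Mg²⁺(aq) + Ca(s) → Mg(s) + Ca²⁺(aq); Q = [Ca²⁺]^1/[Mg²⁺]^1.
From E = E° − (0.0592/n) log Q: log Q = (E° − E)·n/0.0592 = (+0.52 − (+0.513))·2/0.0592 = 0.2365.
So 1·log[Mg²⁺] = 1·log(0.224) − log Q = -0.6498 − (0.2365) = -0.8863; [Mg²⁺] = 10^(-0.8863) ≈ 0.13 M.

0.13 M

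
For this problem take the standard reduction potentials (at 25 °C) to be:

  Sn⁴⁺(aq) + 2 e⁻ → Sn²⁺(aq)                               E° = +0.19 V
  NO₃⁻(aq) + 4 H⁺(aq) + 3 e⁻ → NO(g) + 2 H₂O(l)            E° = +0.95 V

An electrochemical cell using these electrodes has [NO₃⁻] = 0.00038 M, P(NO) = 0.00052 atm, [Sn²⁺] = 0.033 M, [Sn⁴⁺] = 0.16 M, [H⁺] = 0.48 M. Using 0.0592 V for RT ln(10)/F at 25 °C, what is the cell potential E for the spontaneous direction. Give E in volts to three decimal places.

+0.712 V

NO₃⁻/NO is the cathode (higher E°), Sn⁴⁺/Sn²⁺ the anode: E°cell = +0.95 − (+0.19) = +0.76 V, n = 6.
Overall: 2 NO₃⁻(aq) + 8 H⁺(aq) + 3 Sn²⁺(aq) → 2 NO(g) + 4 H₂O(l) + 3 Sn⁴⁺(aq)
Q = P(NO)^2·[Sn⁴⁺]^3 / ([NO₃⁻]^2·[H⁺]^8·[Sn²⁺]^3); log Q = 4.879.
E = E° − (0.0592/n) log Q = +0.76 − (0.0592/6)(4.879) = +0.712 V.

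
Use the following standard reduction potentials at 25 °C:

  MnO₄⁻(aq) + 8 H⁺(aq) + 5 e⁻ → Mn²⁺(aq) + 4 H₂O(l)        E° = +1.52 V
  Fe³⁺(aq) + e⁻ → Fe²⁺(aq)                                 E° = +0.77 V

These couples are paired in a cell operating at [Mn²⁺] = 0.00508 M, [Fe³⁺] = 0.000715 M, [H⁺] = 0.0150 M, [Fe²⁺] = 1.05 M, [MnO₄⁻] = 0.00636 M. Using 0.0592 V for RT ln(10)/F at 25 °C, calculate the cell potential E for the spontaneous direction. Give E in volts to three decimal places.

MnO₄⁻/Mn²⁺ is the cathode (higher E°), Fe³⁺/Fe²⁺ the anode: E°cell = +1.52 − (+0.77) = +0.75 V, n = 5.
Overall: MnO₄⁻(aq) + 8 H⁺(aq) + 5 Fe²⁺(aq) → Mn²⁺(aq) + 4 H₂O(l) + 5 Fe³⁺(aq)
Q = [Mn²⁺]·[Fe³⁺]^5 / ([MnO₄⁻]·[H⁺]^8·[Fe²⁺]^5); log Q = -1.341.
E = E° − (0.0592/n) log Q = +0.75 − (0.0592/5)(-1.341) = +0.766 V.

+0.766 V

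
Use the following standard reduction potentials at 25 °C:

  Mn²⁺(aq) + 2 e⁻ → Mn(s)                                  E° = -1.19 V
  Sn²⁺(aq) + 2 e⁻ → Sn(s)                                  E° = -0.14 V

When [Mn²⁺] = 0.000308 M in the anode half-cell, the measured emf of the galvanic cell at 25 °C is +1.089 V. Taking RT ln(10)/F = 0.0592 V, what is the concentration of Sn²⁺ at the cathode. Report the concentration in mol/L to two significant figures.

0.0064 M

Sn²⁺/Sn is the cathode, Mn²⁺/Mn the anode: E°cell = +1.05 V, n = 2.
Overall reaction: Sn²⁺(aq) + Mn(s) → Sn(s) + Mn²⁺(aq); Q = [Mn²⁺]^1/[Sn²⁺]^1.
From E = E° − (0.0592/n) log Q: log Q = (E° − E)·n/0.0592 = (+1.05 − (+1.089))·2/0.0592 = -1.3176.
So 1·log[Sn²⁺] = 1·log(0.000308) − log Q = -3.5114 − (-1.3176) = -2.1938; [Sn²⁺] = 10^(-2.1938) ≈ 0.0064 M.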